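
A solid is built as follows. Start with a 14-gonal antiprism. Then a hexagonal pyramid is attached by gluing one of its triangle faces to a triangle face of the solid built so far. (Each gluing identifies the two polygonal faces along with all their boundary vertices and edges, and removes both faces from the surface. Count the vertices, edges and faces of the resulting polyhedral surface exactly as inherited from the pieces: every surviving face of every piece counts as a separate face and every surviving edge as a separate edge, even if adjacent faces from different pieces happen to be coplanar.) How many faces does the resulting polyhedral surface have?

35

A 14-gonal antiprism: V=28, E=56, F=30.
Attach a hexagonal pyramid (V=7, E=12, F=7) along a 3-gon: merge 3 vertices and 3 edges, delete both glued faces → V=32, E=65, F=35.
Check: V − E + F = 32 − 65 + 35 = 2.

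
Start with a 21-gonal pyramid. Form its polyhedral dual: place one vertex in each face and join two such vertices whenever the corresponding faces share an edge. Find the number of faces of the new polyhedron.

22

The base solid has V = 22, E = 42, F = 22.
The dual swaps V and F and preserves E: V′ = F = 22, E′ = E = 42, F′ = V = 22.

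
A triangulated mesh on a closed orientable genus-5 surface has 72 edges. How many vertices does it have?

16

χ = 2 − 2·5 = -8, and every face is a triangle so 3F = 2E.
F = 2E/3 = 48. Then V = -8 + E − F = -8 + 72 − 48 = 16.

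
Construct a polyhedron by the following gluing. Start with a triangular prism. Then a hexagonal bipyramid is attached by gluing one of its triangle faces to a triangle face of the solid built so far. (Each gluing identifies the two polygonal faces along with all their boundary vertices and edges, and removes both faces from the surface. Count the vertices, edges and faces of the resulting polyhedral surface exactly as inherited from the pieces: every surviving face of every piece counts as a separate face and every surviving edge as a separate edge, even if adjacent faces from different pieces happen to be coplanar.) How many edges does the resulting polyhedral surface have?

24

A triangular prism: V=6, E=9, F=5.
Attach a hexagonal bipyramid (V=8, E=18, F=12) along a 3-gon: merge 3 vertices and 3 edges, delete both glued faces → V=11, E=24, F=15.
Check: V − E + F = 11 − 24 + 15 = 2.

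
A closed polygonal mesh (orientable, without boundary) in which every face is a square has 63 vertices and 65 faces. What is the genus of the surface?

Every face is a square, so 2E = 4·65 = 260, giving E = 130.
χ = V − E + F = 63 − 130 + 65 = -2.
For a closed orientable surface χ = 2 − 2g, so g = (2 − (-2))/2 = 2.

2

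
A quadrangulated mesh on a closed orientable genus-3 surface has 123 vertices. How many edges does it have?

254

χ = 2 − 2·3 = -4, and every face is a square so 4F = 2E.
V − E + F = -4 with E = 4F/2 gives 123 − (4/2 − 1)·F = -4, so F = 127 and E = 254.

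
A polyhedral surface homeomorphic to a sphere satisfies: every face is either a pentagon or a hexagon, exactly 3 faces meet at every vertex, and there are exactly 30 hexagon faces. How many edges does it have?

Let x be the number of pentagons; then F = 30 + x.
Edge–face incidences: 2E = 6·30 + 5·x = 180 + 5x.
Every vertex has degree 3, so 3V = 2E.
Euler: V − E + F = 2 ⇒ (2E)/3 − E + (30 + x) = 2.
Multiply by 6: 2·(2E) − 3·(2E) + 6·(30 + x) = 12, i.e. 180 + 6x − (180 + 5x) = 12.
Collecting terms: x = 12.
Then 2E = 180 + 5·12 = 240, so E = 120, V = 2E/3 = 80, F = 30 + 12 = 42.

120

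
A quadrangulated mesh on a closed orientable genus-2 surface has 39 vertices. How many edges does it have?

82

χ = 2 − 2·2 = -2, and every face is a square so 4F = 2E.
V − E + F = -2 with E = 4F/2 gives 39 − (4/2 − 1)·F = -2, so F = 41 and E = 82.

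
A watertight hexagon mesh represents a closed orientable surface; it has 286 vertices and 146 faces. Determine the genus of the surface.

Every face is a hexagon, so 2E = 6·146 = 876, giving E = 438.
χ = V − E + F = 286 − 438 + 146 = -6.
For a closed orientable surface χ = 2 − 2g, so g = (2 − (-6))/2 = 4.

4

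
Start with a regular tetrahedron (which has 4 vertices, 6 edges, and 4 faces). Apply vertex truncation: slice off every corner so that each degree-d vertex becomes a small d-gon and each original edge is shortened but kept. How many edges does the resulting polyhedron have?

18

Truncation replaces each original edge-end by a new vertex, so V′ = 2E = 12.
Each original edge survives, and each old vertex of degree d contributes d new edges; summing degrees gives Σd = 2E, so E′ = E + 2E = 3E = 18.
Each original face survives and each original vertex becomes one new face: F′ = F + V = 8.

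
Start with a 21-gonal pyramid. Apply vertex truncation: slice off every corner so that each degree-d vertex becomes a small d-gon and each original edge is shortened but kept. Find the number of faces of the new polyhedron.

The base solid has V = 22, E = 42, F = 22.
Truncation replaces each original edge-end by a new vertex, so V′ = 2E = 84.
Each original edge survives, and each old vertex of degree d contributes d new edges; summing degrees gives Σd = 2E, so E′ = E + 2E = 3E = 126.
Each original face survives and each original vertex becomes one new face: F′ = F + V = 44.

44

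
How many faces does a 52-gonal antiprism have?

106

An antiprism on an n-gon has two n-gon caps and 2n triangles: V = 2·52 = 104, E = 4·52 = 208, F = 2·52 + 2 = 106.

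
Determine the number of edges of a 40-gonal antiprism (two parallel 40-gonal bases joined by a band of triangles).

An antiprism on an n-gon has two n-gon caps and 2n triangles: V = 2·40 = 80, E = 4·40 = 160, F = 2·40 + 2 = 82.
Check: V − E + F = 80 − 160 + 82 = 2.

160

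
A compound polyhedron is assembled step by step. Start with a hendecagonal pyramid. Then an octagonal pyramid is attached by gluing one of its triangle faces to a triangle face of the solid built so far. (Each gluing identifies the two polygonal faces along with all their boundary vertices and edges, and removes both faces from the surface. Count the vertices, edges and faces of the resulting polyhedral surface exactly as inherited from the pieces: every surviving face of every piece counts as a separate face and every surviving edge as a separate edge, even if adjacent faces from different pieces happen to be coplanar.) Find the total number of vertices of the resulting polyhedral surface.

18

A hendecagonal pyramid: V=12, E=22, F=12.
Attach an octagonal pyramid (V=9, E=16, F=9) along a 3-gon: merge 3 vertices and 3 edges, delete both glued faces → V=18, E=35, F=19.
Check: V − E + F = 18 − 35 + 19 = 2.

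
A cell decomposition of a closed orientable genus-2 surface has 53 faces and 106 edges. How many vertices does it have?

51

For a closed orientable surface of genus 2, χ = 2 − 2·2 = -2.
V = -2 + E − F = -2 + 106 − 53 = 51.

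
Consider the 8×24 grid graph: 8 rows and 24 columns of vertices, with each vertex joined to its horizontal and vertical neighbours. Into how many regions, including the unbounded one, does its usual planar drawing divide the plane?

The grid has V = 8·24 = 192 vertices and E = 8·23 + 24·7 = 352 edges.
F = 2 − V + E = 2 − 192 + 352 = 162.

162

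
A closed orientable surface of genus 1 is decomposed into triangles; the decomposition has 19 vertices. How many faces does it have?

χ = 2 − 2·1 = 0, and every face is a triangle so 3F = 2E.
V − E + F = 0 with E = 3F/2 gives 19 − (3/2 − 1)·F = 0, so F = 38 and E = 57.

38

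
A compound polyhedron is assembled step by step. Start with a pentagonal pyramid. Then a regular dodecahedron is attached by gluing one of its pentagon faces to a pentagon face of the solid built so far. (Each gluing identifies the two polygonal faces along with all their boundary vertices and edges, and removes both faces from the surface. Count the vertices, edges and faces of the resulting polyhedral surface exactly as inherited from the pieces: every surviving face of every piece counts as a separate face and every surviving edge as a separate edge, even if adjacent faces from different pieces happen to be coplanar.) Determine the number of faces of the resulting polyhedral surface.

A pentagonal pyramid: V=6, E=10, F=6.
Attach a regular dodecahedron (V=20, E=30, F=12) along a 5-gon: merge 5 vertices and 5 edges, delete both glued faces → V=21, E=35, F=16.
Check: V − E + F = 21 − 35 + 16 = 2.

16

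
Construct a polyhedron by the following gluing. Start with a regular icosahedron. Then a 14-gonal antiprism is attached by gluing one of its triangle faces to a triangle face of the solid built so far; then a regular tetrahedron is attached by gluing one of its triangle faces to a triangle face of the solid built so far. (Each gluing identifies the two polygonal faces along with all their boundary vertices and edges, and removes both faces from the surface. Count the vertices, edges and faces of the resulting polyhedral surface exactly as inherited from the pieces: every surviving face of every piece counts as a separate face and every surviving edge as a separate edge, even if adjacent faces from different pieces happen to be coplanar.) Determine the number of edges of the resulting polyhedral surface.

86

A regular icosahedron: V=12, E=30, F=20.
Attach a 14-gonal antiprism (V=28, E=56, F=30) along a 3-gon: merge 3 vertices and 3 edges, delete both glued faces → V=37, E=83, F=48.
Attach a regular tetrahedron (V=4, E=6, F=4) along a 3-gon: merge 3 vertices and 3 edges, delete both glued faces → V=38, E=86, F=50.
Check: V − E + F = 38 − 86 + 50 = 2.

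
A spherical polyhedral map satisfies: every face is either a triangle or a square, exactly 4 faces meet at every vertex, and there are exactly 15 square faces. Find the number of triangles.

Let x be the number of triangles; then F = 15 + x.
Edge–face incidences: 2E = 4·15 + 3·x = 60 + 3x.
Every vertex has degree 4, so 4V = 2E.
Euler: V − E + F = 2 ⇒ (2E)/4 − E + (15 + x) = 2.
Multiply by 8: 2·(2E) − 4·(2E) + 8·(15 + x) = 16, i.e. 120 + 8x − 2·(60 + 3x) = 16.
Collecting terms: 2x = 16, so x = 8.
Then 2E = 60 + 3·8 = 84, so E = 42, V = 2E/4 = 21, F = 15 + 8 = 23.

8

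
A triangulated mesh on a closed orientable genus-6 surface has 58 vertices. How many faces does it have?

χ = 2 − 2·6 = -10, and every face is a triangle so 3F = 2E.
V − E + F = -10 with E = 3F/2 gives 58 − (3/2 − 1)·F = -10, so F = 136 and E = 204.

136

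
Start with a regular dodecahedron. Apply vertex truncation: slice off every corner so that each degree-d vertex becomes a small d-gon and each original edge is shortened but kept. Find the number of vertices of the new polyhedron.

The base solid has V = 20, E = 30, F = 12.
Truncation replaces each original edge-end by a new vertex, so V′ = 2E = 60.
Each original edge survives, and each old vertex of degree d contributes d new edges; summing degrees gives Σd = 2E, so E′ = E + 2E = 3E = 90.
Each original face survives and each original vertex becomes one new face: F′ = F + V = 32.

60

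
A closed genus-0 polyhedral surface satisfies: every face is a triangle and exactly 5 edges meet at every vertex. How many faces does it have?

Each face has 3 edges and each edge borders two faces, so 2E = 3F.
Each vertex has degree 5, so 5V = 2E and hence V = 3F/5.
Euler: V − E + F = 2 ⇒ (3F/5) − (3F/2) + F = 2.
Multiply by 10: (6 − 15 + 10)F = 20, i.e. 1F = 20.
So F = 20, E = 3·20/2 = 30, V = 3·20/5 = 12.

20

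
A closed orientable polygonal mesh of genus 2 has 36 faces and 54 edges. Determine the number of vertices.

For a closed orientable surface of genus 2, χ = 2 − 2·2 = -2.
V = -2 + E − F = -2 + 54 − 36 = 16.

16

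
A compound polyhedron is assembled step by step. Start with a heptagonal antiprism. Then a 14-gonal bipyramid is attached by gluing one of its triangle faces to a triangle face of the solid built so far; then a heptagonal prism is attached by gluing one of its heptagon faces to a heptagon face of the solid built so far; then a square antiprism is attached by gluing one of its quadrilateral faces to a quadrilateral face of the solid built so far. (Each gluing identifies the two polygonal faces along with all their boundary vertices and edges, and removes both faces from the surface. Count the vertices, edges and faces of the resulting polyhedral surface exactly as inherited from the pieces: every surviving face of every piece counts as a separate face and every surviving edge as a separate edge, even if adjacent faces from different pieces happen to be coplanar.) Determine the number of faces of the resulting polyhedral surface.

A heptagonal antiprism: V=14, E=28, F=16.
Attach a 14-gonal bipyramid (V=16, E=42, F=28) along a 3-gon: merge 3 vertices and 3 edges, delete both glued faces → V=27, E=67, F=42.
Attach a heptagonal prism (V=14, E=21, F=9) along a 7-gon: merge 7 vertices and 7 edges, delete both glued faces → V=34, E=81, F=49.
Attach a square antiprism (V=8, E=16, F=10) along a 4-gon: merge 4 vertices and 4 edges, delete both glued faces → V=38, E=93, F=57.
Check: V − E + F = 38 − 93 + 57 = 2.

57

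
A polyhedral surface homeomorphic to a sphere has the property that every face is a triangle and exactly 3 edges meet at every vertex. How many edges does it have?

Each face has 3 edges and each edge borders two faces, so 2E = 3F.
Each vertex has degree 3, so 3V = 2E and hence V = 3F/3.
Euler: V − E + F = 2 ⇒ (3F/3) − (3F/2) + F = 2.
Multiply by 6: (6 − 9 + 6)F = 12, i.e. 3F = 12.
So F = 4, E = 3·4/2 = 6, V = 3·4/3 = 4.

6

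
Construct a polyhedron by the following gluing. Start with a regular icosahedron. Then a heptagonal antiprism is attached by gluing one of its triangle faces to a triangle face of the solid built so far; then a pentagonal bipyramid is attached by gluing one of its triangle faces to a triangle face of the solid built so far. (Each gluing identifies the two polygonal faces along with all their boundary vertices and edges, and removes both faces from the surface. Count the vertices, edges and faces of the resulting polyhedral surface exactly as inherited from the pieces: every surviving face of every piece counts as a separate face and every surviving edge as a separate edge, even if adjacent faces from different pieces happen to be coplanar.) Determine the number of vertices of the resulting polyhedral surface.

A regular icosahedron: V=12, E=30, F=20.
Attach a heptagonal antiprism (V=14, E=28, F=16) along a 3-gon: merge 3 vertices and 3 edges, delete both glued faces → V=23, E=55, F=34.
Attach a pentagonal bipyramid (V=7, E=15, F=10) along a 3-gon: merge 3 vertices and 3 edges, delete both glued faces → V=27, E=67, F=42.
Check: V − E + F = 27 − 67 + 42 = 2.

27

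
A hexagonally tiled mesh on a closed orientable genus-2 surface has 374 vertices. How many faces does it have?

188

χ = 2 − 2·2 = -2, and every face is a hexagon so 6F = 2E.
V − E + F = -2 with E = 6F/2 gives 374 − (6/2 − 1)·F = -2, so F = 188 and E = 564.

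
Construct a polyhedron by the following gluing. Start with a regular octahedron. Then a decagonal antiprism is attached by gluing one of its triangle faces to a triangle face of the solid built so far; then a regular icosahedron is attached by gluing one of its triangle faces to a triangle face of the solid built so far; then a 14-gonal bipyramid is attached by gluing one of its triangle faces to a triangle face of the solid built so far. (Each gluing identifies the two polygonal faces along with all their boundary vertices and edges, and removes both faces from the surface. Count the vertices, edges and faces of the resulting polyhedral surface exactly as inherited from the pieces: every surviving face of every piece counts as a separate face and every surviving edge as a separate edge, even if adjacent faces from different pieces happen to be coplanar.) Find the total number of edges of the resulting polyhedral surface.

115

A regular octahedron: V=6, E=12, F=8.
Attach a decagonal antiprism (V=20, E=40, F=22) along a 3-gon: merge 3 vertices and 3 edges, delete both glued faces → V=23, E=49, F=28.
Attach a regular icosahedron (V=12, E=30, F=20) along a 3-gon: merge 3 vertices and 3 edges, delete both glued faces → V=32, E=76, F=46.
Attach a 14-gonal bipyramid (V=16, E=42, F=28) along a 3-gon: merge 3 vertices and 3 edges, delete both glued faces → V=45, E=115, F=72.
Check: V − E + F = 45 − 115 + 72 = 2.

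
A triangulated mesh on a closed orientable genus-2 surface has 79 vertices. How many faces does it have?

162

χ = 2 − 2·2 = -2, and every face is a triangle so 3F = 2E.
V − E + F = -2 with E = 3F/2 gives 79 − (3/2 − 1)·F = -2, so F = 162 and E = 243.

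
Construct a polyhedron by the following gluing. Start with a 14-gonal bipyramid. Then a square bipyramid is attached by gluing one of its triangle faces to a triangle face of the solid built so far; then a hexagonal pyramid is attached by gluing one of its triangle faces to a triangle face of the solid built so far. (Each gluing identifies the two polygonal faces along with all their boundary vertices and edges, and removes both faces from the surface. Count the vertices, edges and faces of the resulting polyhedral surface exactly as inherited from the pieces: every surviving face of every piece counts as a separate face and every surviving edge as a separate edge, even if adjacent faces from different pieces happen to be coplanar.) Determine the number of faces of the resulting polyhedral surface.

39

A 14-gonal bipyramid: V=16, E=42, F=28.
Attach a square bipyramid (V=6, E=12, F=8) along a 3-gon: merge 3 vertices and 3 edges, delete both glued faces → V=19, E=51, F=34.
Attach a hexagonal pyramid (V=7, E=12, F=7) along a 3-gon: merge 3 vertices and 3 edges, delete both glued faces → V=23, E=60, F=39.
Check: V − E + F = 23 − 60 + 39 = 2.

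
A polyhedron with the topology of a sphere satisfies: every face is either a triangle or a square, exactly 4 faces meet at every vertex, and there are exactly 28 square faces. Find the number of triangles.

8

Let x be the number of triangles; then F = 28 + x.
Edge–face incidences: 2E = 4·28 + 3·x = 112 + 3x.
Every vertex has degree 4, so 4V = 2E.
Euler: V − E + F = 2 ⇒ (2E)/4 − E + (28 + x) = 2.
Multiply by 8: 2·(2E) − 4·(2E) + 8·(28 + x) = 16, i.e. 224 + 8x − 2·(112 + 3x) = 16.
Collecting terms: 2x = 16, so x = 8.
Then 2E = 112 + 3·8 = 136, so E = 68, V = 2E/4 = 34, F = 28 + 8 = 36.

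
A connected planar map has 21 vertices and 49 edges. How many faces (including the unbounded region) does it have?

30

Euler's formula for a connected plane graph: V − E + F = 2, so F = 2 − 21 + 49 = 30.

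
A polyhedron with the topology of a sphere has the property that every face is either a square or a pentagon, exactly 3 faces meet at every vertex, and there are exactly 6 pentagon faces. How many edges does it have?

Let x be the number of squares; then F = 6 + x.
Edge–face incidences: 2E = 5·6 + 4·x = 30 + 4x.
Every vertex has degree 3, so 3V = 2E.
Euler: V − E + F = 2 ⇒ (2E)/3 − E + (6 + x) = 2.
Multiply by 6: 2·(2E) − 3·(2E) + 6·(6 + x) = 12, i.e. 36 + 6x − (30 + 4x) = 12.
Collecting terms: 2x + 6 = 12, so 2x = 6, so x = 3.
Then 2E = 30 + 4·3 = 42, so E = 21, V = 2E/3 = 14, F = 6 + 3 = 9.

21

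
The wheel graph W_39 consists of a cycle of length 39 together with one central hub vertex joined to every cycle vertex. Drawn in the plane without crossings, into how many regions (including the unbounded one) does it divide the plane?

40

W_39 has V = 39 + 1 = 40 vertices and E = 2·39 = 78 edges.
By Euler's formula F = 2 − V + E = 2 − 40 + 78 = 40.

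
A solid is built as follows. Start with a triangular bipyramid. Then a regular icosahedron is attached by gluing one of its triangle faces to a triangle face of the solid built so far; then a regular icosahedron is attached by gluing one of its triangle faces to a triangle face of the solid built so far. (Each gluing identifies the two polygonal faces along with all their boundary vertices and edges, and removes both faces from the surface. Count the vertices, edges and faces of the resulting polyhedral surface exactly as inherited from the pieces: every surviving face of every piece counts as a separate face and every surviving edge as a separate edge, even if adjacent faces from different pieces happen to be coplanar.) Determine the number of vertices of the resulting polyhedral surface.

A triangular bipyramid: V=5, E=9, F=6.
Attach a regular icosahedron (V=12, E=30, F=20) along a 3-gon: merge 3 vertices and 3 edges, delete both glued faces → V=14, E=36, F=24.
Attach a regular icosahedron (V=12, E=30, F=20) along a 3-gon: merge 3 vertices and 3 edges, delete both glued faces → V=23, E=63, F=42.
Check: V − E + F = 23 − 63 + 42 = 2.

23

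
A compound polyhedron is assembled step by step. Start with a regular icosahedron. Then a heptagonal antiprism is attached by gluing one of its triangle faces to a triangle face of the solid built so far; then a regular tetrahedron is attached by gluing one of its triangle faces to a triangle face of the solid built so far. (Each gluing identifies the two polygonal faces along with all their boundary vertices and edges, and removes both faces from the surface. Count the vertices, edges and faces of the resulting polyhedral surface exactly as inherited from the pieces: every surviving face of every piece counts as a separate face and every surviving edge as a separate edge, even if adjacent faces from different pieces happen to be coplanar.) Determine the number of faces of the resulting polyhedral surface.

36

A regular icosahedron: V=12, E=30, F=20.
Attach a heptagonal antiprism (V=14, E=28, F=16) along a 3-gon: merge 3 vertices and 3 edges, delete both glued faces → V=23, E=55, F=34.
Attach a regular tetrahedron (V=4, E=6, F=4) along a 3-gon: merge 3 vertices and 3 edges, delete both glued faces → V=24, E=58, F=36.
Check: V − E + F = 24 − 58 + 36 = 2.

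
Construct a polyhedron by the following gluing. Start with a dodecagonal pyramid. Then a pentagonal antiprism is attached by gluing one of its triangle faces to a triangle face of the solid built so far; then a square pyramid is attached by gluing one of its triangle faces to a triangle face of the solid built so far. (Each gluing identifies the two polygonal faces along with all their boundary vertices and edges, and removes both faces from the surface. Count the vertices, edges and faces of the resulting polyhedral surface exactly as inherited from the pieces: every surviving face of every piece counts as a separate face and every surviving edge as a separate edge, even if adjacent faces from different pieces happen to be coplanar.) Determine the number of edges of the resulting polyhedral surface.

46

A dodecagonal pyramid: V=13, E=24, F=13.
Attach a pentagonal antiprism (V=10, E=20, F=12) along a 3-gon: merge 3 vertices and 3 edges, delete both glued faces → V=20, E=41, F=23.
Attach a square pyramid (V=5, E=8, F=5) along a 3-gon: merge 3 vertices and 3 edges, delete both glued faces → V=22, E=46, F=26.
Check: V − E + F = 22 − 46 + 26 = 2.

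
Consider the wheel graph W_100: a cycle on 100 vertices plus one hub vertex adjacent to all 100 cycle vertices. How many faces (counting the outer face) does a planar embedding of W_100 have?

W_100 has V = 100 + 1 = 101 vertices and E = 2·100 = 200 edges.
By Euler's formula F = 2 − V + E = 2 − 101 + 200 = 101.

101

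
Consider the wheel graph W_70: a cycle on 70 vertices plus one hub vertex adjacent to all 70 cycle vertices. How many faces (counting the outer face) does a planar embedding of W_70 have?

71

W_70 has V = 70 + 1 = 71 vertices and E = 2·70 = 140 edges.
By Euler's formula F = 2 − V + E = 2 − 71 + 140 = 71.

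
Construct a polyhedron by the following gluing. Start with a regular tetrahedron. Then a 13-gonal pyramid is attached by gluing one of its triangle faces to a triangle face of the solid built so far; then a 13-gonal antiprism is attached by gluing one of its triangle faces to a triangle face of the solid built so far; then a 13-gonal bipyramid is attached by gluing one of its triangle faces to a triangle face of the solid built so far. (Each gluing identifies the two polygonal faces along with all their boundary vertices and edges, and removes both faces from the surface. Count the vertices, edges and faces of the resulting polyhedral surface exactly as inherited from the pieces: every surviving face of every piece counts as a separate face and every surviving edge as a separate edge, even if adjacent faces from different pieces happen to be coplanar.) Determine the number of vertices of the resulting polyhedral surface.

A regular tetrahedron: V=4, E=6, F=4.
Attach a 13-gonal pyramid (V=14, E=26, F=14) along a 3-gon: merge 3 vertices and 3 edges, delete both glued faces → V=15, E=29, F=16.
Attach a 13-gonal antiprism (V=26, E=52, F=28) along a 3-gon: merge 3 vertices and 3 edges, delete both glued faces → V=38, E=78, F=42.
Attach a 13-gonal bipyramid (V=15, E=39, F=26) along a 3-gon: merge 3 vertices and 3 edges, delete both glued faces → V=50, E=114, F=66.
Check: V − E + F = 50 − 114 + 66 = 2.

50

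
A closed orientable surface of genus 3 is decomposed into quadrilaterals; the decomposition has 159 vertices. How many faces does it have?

χ = 2 − 2·3 = -4, and every face is a square so 4F = 2E.
V − E + F = -4 with E = 4F/2 gives 159 − (4/2 − 1)·F = -4, so F = 163 and E = 326.

163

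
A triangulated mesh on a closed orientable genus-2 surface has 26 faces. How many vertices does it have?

χ = 2 − 2·2 = -2, and every face is a triangle so 3F = 2E.
E = 3·26/2 = 39. Then V = -2 + E − F = -2 + 39 − 26 = 11.

11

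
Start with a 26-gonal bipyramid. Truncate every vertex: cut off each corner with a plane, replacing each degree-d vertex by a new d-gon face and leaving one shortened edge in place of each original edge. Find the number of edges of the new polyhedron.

The base solid has V = 28, E = 78, F = 52.
Truncation replaces each original edge-end by a new vertex, so V′ = 2E = 156.
Each original edge survives, and each old vertex of degree d contributes d new edges; summing degrees gives Σd = 2E, so E′ = E + 2E = 3E = 234.
Each original face survives and each original vertex becomes one new face: F′ = F + V = 80.

234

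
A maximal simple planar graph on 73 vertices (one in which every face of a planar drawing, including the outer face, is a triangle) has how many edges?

In a plane triangulation 3F = 2E and V − E + F = 2, so E = 3V − 6 = 3·73 − 6 = 213.

213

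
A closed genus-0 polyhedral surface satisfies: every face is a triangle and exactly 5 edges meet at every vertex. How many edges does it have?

Each face has 3 edges and each edge borders two faces, so 2E = 3F.
Each vertex has degree 5, so 5V = 2E and hence V = 3F/5.
Euler: V − E + F = 2 ⇒ (3F/5) − (3F/2) + F = 2.
Multiply by 10: (6 − 15 + 10)F = 20, i.e. 1F = 20.
So F = 20, E = 3·20/2 = 30, V = 3·20/5 = 12.

30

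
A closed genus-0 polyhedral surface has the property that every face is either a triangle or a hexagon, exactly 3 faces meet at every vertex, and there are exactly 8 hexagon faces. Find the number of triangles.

Let x be the number of triangles; then F = 8 + x.
Edge–face incidences: 2E = 6·8 + 3·x = 48 + 3x.
Every vertex has degree 3, so 3V = 2E.
Euler: V − E + F = 2 ⇒ (2E)/3 − E + (8 + x) = 2.
Multiply by 6: 2·(2E) − 3·(2E) + 6·(8 + x) = 12, i.e. 48 + 6x − (48 + 3x) = 12.
Collecting terms: 3x = 12, so x = 4.
Then 2E = 48 + 3·4 = 60, so E = 30, V = 2E/3 = 20, F = 8 + 4 = 12.

4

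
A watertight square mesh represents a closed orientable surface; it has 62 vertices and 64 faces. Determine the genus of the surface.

2

Every face is a square, so 2E = 4·64 = 256, giving E = 128.
χ = V − E + F = 62 − 128 + 64 = -2.
For a closed orientable surface χ = 2 − 2g, so g = (2 − (-2))/2 = 2.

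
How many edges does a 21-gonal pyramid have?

42

A pyramid on an n-gon base has one n-gon and n triangles: V = 21 + 1 = 22, E = 2·21 = 42, F = 21 + 1 = 22.
Check: V − E + F = 22 − 42 + 22 = 2.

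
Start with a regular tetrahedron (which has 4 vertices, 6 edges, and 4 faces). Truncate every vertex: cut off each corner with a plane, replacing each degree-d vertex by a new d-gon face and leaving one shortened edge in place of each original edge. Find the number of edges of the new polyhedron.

Truncation replaces each original edge-end by a new vertex, so V′ = 2E = 12.
Each original edge survives, and each old vertex of degree d contributes d new edges; summing degrees gives Σd = 2E, so E′ = E + 2E = 3E = 18.
Each original face survives and each original vertex becomes one new face: F′ = F + V = 8.

18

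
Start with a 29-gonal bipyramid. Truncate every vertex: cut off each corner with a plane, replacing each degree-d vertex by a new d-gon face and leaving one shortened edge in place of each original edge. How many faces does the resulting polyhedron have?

The base solid has V = 31, E = 87, F = 58.
Truncation replaces each original edge-end by a new vertex, so V′ = 2E = 174.
Each original edge survives, and each old vertex of degree d contributes d new edges; summing degrees gives Σd = 2E, so E′ = E + 2E = 3E = 261.
Each original face survives and each original vertex becomes one new face: F′ = F + V = 89.

89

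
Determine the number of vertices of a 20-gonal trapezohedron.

42

The n-trapezohedron (dual of the n-antiprism) has V = 2·20 + 2 = 42, E = 4·20 = 80, F = 2·20 = 40.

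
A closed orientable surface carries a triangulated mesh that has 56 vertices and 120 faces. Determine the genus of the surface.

Every face is a triangle, so 2E = 3·120 = 360, giving E = 180.
χ = V − E + F = 56 − 180 + 120 = -4.
For a closed orientable surface χ = 2 − 2g, so g = (2 − (-4))/2 = 3.

3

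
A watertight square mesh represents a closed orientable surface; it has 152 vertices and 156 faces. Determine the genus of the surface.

3

Every face is a square, so 2E = 4·156 = 624, giving E = 312.
χ = V − E + F = 152 − 312 + 156 = -4.
For a closed orientable surface χ = 2 − 2g, so g = (2 − (-4))/2 = 3.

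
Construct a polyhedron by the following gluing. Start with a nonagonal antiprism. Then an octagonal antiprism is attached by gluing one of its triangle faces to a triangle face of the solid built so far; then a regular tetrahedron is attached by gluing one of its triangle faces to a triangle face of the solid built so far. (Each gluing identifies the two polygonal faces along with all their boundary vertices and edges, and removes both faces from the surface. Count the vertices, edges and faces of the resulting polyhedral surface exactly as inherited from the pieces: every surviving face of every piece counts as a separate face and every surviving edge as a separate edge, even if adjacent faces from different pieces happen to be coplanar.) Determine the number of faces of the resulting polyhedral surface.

A nonagonal antiprism: V=18, E=36, F=20.
Attach an octagonal antiprism (V=16, E=32, F=18) along a 3-gon: merge 3 vertices and 3 edges, delete both glued faces → V=31, E=65, F=36.
Attach a regular tetrahedron (V=4, E=6, F=4) along a 3-gon: merge 3 vertices and 3 edges, delete both glued faces → V=32, E=68, F=38.
Check: V − E + F = 32 − 68 + 38 = 2.

38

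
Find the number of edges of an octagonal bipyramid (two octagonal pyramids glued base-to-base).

A bipyramid over an n-gon has 2n triangular faces and n + 2 vertices: V = 8 + 2 = 10, E = 3·8 = 24, F = 2·8 = 16.

24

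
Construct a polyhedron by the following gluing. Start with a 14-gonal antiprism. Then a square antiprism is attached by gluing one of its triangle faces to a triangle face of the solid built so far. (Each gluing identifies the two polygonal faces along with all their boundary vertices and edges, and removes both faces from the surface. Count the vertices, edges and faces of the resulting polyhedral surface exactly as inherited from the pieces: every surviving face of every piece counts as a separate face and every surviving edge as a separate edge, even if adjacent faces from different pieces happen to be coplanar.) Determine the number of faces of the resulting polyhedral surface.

A 14-gonal antiprism: V=28, E=56, F=30.
Attach a square antiprism (V=8, E=16, F=10) along a 3-gon: merge 3 vertices and 3 edges, delete both glued faces → V=33, E=69, F=38.
Check: V − E + F = 33 − 69 + 38 = 2.

38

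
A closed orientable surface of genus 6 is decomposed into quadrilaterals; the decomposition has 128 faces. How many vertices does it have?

χ = 2 − 2·6 = -10, and every face is a square so 4F = 2E.
E = 4·128/2 = 256. Then V = -10 + E − F = -10 + 256 − 128 = 118.

118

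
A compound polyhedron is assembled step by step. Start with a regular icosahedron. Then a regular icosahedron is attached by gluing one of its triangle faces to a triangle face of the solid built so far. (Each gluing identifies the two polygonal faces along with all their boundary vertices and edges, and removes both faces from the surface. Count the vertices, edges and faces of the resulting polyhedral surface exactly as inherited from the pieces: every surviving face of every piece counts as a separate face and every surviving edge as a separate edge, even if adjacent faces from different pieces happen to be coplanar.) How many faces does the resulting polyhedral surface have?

A regular icosahedron: V=12, E=30, F=20.
Attach a regular icosahedron (V=12, E=30, F=20) along a 3-gon: merge 3 vertices and 3 edges, delete both glued faces → V=21, E=57, F=38.
Check: V − E + F = 21 − 57 + 38 = 2.

38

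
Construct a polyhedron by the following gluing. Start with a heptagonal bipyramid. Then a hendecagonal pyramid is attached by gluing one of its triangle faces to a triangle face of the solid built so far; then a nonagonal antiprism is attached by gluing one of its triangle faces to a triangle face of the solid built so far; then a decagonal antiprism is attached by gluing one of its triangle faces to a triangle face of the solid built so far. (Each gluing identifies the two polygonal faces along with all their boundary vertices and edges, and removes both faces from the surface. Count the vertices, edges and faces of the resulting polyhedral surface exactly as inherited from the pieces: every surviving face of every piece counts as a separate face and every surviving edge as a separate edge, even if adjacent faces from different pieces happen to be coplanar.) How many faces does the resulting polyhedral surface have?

A heptagonal bipyramid: V=9, E=21, F=14.
Attach a hendecagonal pyramid (V=12, E=22, F=12) along a 3-gon: merge 3 vertices and 3 edges, delete both glued faces → V=18, E=40, F=24.
Attach a nonagonal antiprism (V=18, E=36, F=20) along a 3-gon: merge 3 vertices and 3 edges, delete both glued faces → V=33, E=73, F=42.
Attach a decagonal antiprism (V=20, E=40, F=22) along a 3-gon: merge 3 vertices and 3 edges, delete both glued faces → V=50, E=110, F=62.
Check: V − E + F = 50 − 110 + 62 = 2.

62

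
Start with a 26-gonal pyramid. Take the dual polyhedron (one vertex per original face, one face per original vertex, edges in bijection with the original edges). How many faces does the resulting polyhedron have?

The base solid has V = 27, E = 52, F = 27.
The dual swaps V and F and preserves E: V′ = F = 27, E′ = E = 52, F′ = V = 27.

27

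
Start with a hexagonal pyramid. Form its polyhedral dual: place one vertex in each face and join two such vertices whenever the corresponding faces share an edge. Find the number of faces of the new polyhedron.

The base solid has V = 7, E = 12, F = 7.
The dual swaps V and F and preserves E: V′ = F = 7, E′ = E = 12, F′ = V = 7.

7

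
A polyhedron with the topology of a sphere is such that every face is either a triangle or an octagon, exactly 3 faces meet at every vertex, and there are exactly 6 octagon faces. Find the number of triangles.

8

Let x be the number of triangles; then F = 6 + x.
Edge–face incidences: 2E = 8·6 + 3·x = 48 + 3x.
Every vertex has degree 3, so 3V = 2E.
Euler: V − E + F = 2 ⇒ (2E)/3 − E + (6 + x) = 2.
Multiply by 6: 2·(2E) − 3·(2E) + 6·(6 + x) = 12, i.e. 36 + 6x − (48 + 3x) = 12.
Collecting terms: 3x − 12 = 12, so 3x = 24, so x = 8.
Then 2E = 48 + 3·8 = 72, so E = 36, V = 2E/3 = 24, F = 6 + 8 = 14.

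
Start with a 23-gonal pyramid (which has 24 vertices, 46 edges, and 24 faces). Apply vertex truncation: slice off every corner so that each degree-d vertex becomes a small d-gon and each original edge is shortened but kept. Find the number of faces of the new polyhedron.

48

Truncation replaces each original edge-end by a new vertex, so V′ = 2E = 92.
Each original edge survives, and each old vertex of degree d contributes d new edges; summing degrees gives Σd = 2E, so E′ = E + 2E = 3E = 138.
Each original face survives and each original vertex becomes one new face: F′ = F + V = 48.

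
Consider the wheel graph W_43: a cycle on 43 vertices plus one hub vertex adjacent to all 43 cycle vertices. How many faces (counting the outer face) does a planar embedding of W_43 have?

44

W_43 has V = 43 + 1 = 44 vertices and E = 2·43 = 86 edges.
By Euler's formula F = 2 − V + E = 2 − 44 + 86 = 44.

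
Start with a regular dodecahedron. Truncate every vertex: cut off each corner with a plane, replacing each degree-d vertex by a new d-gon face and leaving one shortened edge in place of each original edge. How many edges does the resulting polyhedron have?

90

The base solid has V = 20, E = 30, F = 12.
Truncation replaces each original edge-end by a new vertex, so V′ = 2E = 60.
Each original edge survives, and each old vertex of degree d contributes d new edges; summing degrees gives Σd = 2E, so E′ = E + 2E = 3E = 90.
Each original face survives and each original vertex becomes one new face: F′ = F + V = 32.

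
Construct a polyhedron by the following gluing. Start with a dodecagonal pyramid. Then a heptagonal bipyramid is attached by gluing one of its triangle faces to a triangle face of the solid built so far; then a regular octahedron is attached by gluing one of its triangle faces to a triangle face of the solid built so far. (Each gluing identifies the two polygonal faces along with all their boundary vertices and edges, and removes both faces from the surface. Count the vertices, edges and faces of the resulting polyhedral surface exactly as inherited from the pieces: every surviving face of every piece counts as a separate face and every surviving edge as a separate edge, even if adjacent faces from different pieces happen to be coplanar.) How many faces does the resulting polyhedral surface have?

31

A dodecagonal pyramid: V=13, E=24, F=13.
Attach a heptagonal bipyramid (V=9, E=21, F=14) along a 3-gon: merge 3 vertices and 3 edges, delete both glued faces → V=19, E=42, F=25.
Attach a regular octahedron (V=6, E=12, F=8) along a 3-gon: merge 3 vertices and 3 edges, delete both glued faces → V=22, E=51, F=31.
Check: V − E + F = 22 − 51 + 31 = 2.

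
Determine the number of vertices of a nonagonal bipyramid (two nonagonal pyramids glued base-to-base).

11

A bipyramid over an n-gon has 2n triangular faces and n + 2 vertices: V = 9 + 2 = 11, E = 3·9 = 27, F = 2·9 = 18.
Check: V − E + F = 11 − 27 + 18 = 2.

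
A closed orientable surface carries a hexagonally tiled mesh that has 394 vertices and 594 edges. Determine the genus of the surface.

2

Every face is a hexagon and each edge borders two faces, so 6F = 2·594, giving F = 198.
χ = V − E + F = 394 − 594 + 198 = -2.
For a closed orientable surface χ = 2 − 2g, so g = (2 − (-2))/2 = 2.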